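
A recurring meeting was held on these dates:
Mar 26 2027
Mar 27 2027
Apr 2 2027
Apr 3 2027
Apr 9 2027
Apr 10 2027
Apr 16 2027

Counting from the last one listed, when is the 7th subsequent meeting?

May 8 2027

Every event lands on a Friday or Saturday (gaps cycle 1, 6, 1, 6, 1, 6).
So the schedule is: every Friday and Saturday.
The following Saturday is Apr 17 2027.
The following Friday is Apr 23 2027.
The following Saturday is Apr 24 2027.
Next Friday: Apr 30 2027.
Next Saturday: May 1 2027.
The following Friday is May 7 2027.
Next Saturday: May 8 2027.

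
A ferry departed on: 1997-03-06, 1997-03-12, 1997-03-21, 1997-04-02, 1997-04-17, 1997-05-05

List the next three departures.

The spacing grows by 3 each time: 6, 9, 12, 15, 18 days.
Next gap: 21 days. 1997-05-05 + 21 days = 1997-05-26.
Next gap: 24 days. 1997-05-26 + 24 days = 1997-06-19.
Next gap: 27 days. 1997-06-19 + 27 days = 1997-07-16.

1997-05-26, 1997-06-19, 1997-07-16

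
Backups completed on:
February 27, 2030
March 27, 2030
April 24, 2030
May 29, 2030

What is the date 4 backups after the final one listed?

Every date is a Wednesday; gaps 28, 28, 35 days.
Each is the last Wednesday of its month (at least one falls on the 29th or later, ruling out '4th Wednesday').
June 2030 ends with Wednesday June 26, 2030.
July 2030 ends with Wednesday July 31, 2030.
August 2030 ends with Wednesday August 28, 2030.
September 2030 ends with Wednesday September 25, 2030.

September 25, 2030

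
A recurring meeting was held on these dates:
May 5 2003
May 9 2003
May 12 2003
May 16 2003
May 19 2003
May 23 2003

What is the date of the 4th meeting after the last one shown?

Jun 6 2003

Every event lands on a Monday or Friday (gaps cycle 4, 3, 4, 3, 4).
So the schedule is: every Monday and Friday.
The following Monday is May 26 2003.
The following Friday is May 30 2003.
The following Monday is Jun 2 2003.
The following Friday is Jun 6 2003.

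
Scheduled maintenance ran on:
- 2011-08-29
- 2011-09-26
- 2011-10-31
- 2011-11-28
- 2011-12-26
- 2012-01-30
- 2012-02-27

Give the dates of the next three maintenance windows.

2012-03-26, 2012-04-30, 2012-05-28

Every date is a Monday; gaps 28, 35, 28, 28, 35, 28 days.
Each is the last Monday of its month (at least one falls on the 29th or later, ruling out '4th Monday').
Last Monday of March 2012: 2012-03-26.
Last Monday of April 2012: 2012-04-30.
May 2012 ends with Monday 2012-05-28.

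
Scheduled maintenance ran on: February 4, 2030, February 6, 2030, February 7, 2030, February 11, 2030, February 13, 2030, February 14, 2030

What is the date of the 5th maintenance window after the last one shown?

The gap pattern 2, 1, 4, 2, 1 repeats every 3 events.
These are the Mondays, Wednesdays and Thursdays of each week.
The following Monday is February 18, 2030.
Next Wednesday: February 20, 2030.
The following Thursday is February 21, 2030.
Next Monday: February 25, 2030.
The following Wednesday is February 27, 2030.

February 27, 2030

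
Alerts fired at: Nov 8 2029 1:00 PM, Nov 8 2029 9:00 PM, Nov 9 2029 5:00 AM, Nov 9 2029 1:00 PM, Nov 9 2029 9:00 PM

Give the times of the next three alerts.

Gaps: 8, 8, 8, 8 hours — each event is 8 hours after the previous one.
Nov 9 2029 9:00 PM + 8 h = Nov 10 2029 5:00 AM.
Nov 10 2029 5:00 AM + 8 h = Nov 10 2029 1:00 PM.
Nov 10 2029 1:00 PM + 8 h = Nov 10 2029 9:00 PM.

Nov 10 2029 5:00 AM, Nov 10 2029 1:00 PM, Nov 10 2029 9:00 PM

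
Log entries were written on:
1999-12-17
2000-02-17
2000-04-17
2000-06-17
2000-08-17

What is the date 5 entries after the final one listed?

Each date is the 17th; the gaps (62, 60, 61, 61) track the month lengths.
The rule is the 17th of every 2 months.
Next: October 2000 → 2000-10-17.
Next: December 2000 → 2000-12-17.
February 2001: 2001-02-17.
Next: April 2001 → 2001-04-17.
Next: June 2001 → 2001-06-17.

2001-06-17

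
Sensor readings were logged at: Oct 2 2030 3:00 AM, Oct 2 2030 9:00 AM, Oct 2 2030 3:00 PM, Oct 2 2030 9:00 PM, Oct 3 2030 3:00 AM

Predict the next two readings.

Oct 3 2030 9:00 AM, Oct 3 2030 3:00 PM

The interval is a steady 6 hours (6, 6, 6, 6).
Oct 3 2030 3:00 AM + 6 h = Oct 3 2030 9:00 AM.
Oct 3 2030 9:00 AM + 6 h = Oct 3 2030 3:00 PM.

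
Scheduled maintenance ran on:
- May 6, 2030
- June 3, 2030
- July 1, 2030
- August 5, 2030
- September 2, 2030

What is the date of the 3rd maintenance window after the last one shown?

Gaps: 28, 28, 35, 28 days — a mix of 28 and 35. Every date is a Monday.
Each is the 1st Monday of its month.
October 2030 — 1st Monday is October 7, 2030.
1st Monday of November 2030: November 4, 2030.
December 2030 — 1st Monday is December 2, 2030.

December 2, 2030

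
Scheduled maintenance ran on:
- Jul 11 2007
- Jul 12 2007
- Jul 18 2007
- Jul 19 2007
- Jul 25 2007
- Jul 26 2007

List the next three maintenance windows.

The gap pattern 1, 6, 1, 6, 1 repeats every 2 events.
These are the Wednesdays and Thursdays of each week.
The following Wednesday is Aug 1 2007.
Next Thursday: Aug 2 2007.
Next Wednesday: Aug 8 2007.

Aug 1 2007, Aug 2 2007, Aug 8 2007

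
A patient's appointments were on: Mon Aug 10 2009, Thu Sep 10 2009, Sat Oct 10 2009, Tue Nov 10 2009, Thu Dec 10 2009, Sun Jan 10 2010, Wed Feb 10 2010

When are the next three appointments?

Wed Mar 10 2010, Sat Apr 10 2010, Mon May 10 2010

Gaps: 31, 30, 31, 30, 31, 31 days — not constant. Every event is on the 10th of the month.
Pattern: the 10th of each month.
Next: March 2010 → Wed Mar 10 2010.
April 2010: Sat Apr 10 2010.
Next: May 2010 → Mon May 10 2010.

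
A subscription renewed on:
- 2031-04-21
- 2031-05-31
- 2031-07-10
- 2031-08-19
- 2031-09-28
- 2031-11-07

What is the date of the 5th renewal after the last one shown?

2032-05-25

The spacing is 40, 40, 40, 40, 40 days — always 40 days.
2031-11-07 + 40 days = 2031-12-17.
2031-12-17 + 40 days = 2032-01-26.
2032-01-26 + 40 days = 2032-03-06.
2032-03-06 + 40 days = 2032-04-15.
2032-04-15 + 40 days = 2032-05-25.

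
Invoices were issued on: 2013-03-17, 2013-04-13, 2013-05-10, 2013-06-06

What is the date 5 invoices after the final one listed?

The spacing is 27, 27, 27 days — always 27 days.
2013-06-06 + 27 days = 2013-07-03.
2013-07-03 + 27 days = 2013-07-30.
2013-07-30 + 27 days = 2013-08-26.
2013-08-26 + 27 days = 2013-09-22.
2013-09-22 + 27 days = 2013-10-19.

2013-10-19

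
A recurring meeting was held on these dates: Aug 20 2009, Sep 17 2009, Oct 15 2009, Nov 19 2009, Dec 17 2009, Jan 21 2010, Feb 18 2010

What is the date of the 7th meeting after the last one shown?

Sep 16 2010

All dates are Thursdays, 28, 28, 35, 28, 35, 28 days apart.
Specifically, the 3rd Thursday of each month.
3rd Thursday of March 2010: Mar 18 2010.
April 2010 — 3rd Thursday is Apr 15 2010.
May 2010 — 3rd Thursday is May 20 2010.
June 2010 — 3rd Thursday is Jun 17 2010.
3rd Thursday of July 2010: Jul 15 2010.
August 2010 — 3rd Thursday is Aug 19 2010.
3rd Thursday of September 2010: Sep 16 2010.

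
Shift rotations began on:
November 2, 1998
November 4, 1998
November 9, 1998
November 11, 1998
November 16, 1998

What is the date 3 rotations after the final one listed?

The gap pattern 2, 5, 2, 5 repeats every 2 events.
These are the Mondays and Wednesdays of each week.
Next Wednesday: November 18, 1998.
Next Monday: November 23, 1998.
Next Wednesday: November 25, 1998.

November 25, 1998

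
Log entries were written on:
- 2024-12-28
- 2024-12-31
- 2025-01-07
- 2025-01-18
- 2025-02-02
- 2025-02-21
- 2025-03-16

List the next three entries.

The spacing grows by 4 each time: 3, 7, 11, 15, 19, 23 days.
Next gap: 27 days. 2025-03-16 + 27 days = 2025-04-12.
Next gap: 31 days. 2025-04-12 + 31 days = 2025-05-13.
Next gap: 35 days. 2025-05-13 + 35 days = 2025-06-17.

2025-04-12, 2025-05-13, 2025-06-17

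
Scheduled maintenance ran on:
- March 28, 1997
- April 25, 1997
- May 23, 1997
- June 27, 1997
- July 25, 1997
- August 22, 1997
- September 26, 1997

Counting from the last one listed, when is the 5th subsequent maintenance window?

All dates are Fridays, 28, 28, 35, 28, 28, 35 days apart.
Specifically, the 4th Friday of each month.
4th Friday of October 1997: October 24, 1997.
November 1997 — 4th Friday is November 28, 1997.
December 1997 — 4th Friday is December 26, 1997.
January 1998 — 4th Friday is January 23, 1998.
4th Friday of February 1998: February 27, 1998.

February 27, 1998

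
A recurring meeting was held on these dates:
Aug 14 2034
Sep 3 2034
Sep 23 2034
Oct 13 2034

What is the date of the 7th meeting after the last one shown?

Mar 2 2035

Gaps between consecutive events: 20, 20, 20 days — a constant 20-day interval.
Oct 13 2034 + 20 days = Nov 2 2034.
Nov 2 2034 + 20 days = Nov 22 2034.
Nov 22 2034 + 20 days = Dec 12 2034.
Dec 12 2034 + 20 days = Jan 1 2035.
Jan 1 2035 + 20 days = Jan 21 2035.
Jan 21 2035 + 20 days = Feb 10 2035.
Feb 10 2035 + 20 days = Mar 2 2035.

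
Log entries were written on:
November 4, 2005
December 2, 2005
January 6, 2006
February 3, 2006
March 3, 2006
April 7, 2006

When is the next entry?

These are Fridays at 28- or 35-day spacing (28, 35, 28, 28, 35).
The pattern: 1st Friday of the month.
May 2006 — 1st Friday is May 5, 2006.

May 5, 2006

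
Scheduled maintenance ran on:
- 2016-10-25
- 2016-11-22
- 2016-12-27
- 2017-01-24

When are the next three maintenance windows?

Gaps: 28, 35, 28 days — a mix of 28 and 35. Every date is a Tuesday.
Each is the 4th Tuesday of its month.
February 2017 — 4th Tuesday is 2017-02-28.
4th Tuesday of March 2017: 2017-03-28.
April 2017 — 4th Tuesday is 2017-04-25.

2017-02-28, 2017-03-28, 2017-04-25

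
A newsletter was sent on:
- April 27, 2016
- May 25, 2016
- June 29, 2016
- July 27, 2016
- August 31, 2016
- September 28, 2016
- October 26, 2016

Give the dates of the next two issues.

November 30, 2016; December 28, 2016

All Wednesdays; the gaps (28, 35, 28, 35, 28, 28) vary with month length.
This is the last Wednesday of each month.
November 2016 ends with Wednesday November 30, 2016.
December 2016 ends with Wednesday December 28, 2016.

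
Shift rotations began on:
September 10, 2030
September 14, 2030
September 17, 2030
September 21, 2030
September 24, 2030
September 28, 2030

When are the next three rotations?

October 1, 2030; October 5, 2030; October 8, 2030

The gap pattern 4, 3, 4, 3, 4 repeats every 2 events.
These are the Tuesdays and Saturdays of each week.
Next Tuesday: October 1, 2030.
Next Saturday: October 5, 2030.
The following Tuesday is October 8, 2030.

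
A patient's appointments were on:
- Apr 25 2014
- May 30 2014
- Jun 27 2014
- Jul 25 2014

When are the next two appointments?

Aug 29 2014, Sep 26 2014

These are Fridays with 35, 28, 28-day gaps.
Each is the final Friday of its month — May 30 2014 is past the 28th, so '4th Friday' doesn't fit.
Last Friday of August 2014: Aug 29 2014.
September 2014 ends with Friday Sep 26 2014.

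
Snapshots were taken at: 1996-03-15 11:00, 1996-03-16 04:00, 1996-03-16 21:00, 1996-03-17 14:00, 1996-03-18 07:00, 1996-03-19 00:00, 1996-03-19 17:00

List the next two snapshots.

1996-03-20 10:00, 1996-03-21 03:00

The interval is a steady 17 hours (17, 17, 17, 17, 17, 17).
1996-03-19 17:00 + 17 h = 1996-03-20 10:00.
1996-03-20 10:00 + 17 h = 1996-03-21 03:00.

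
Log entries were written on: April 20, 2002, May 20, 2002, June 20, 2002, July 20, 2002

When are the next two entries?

Each date is the 20th; the gaps (30, 31, 30) track the month lengths.
The rule is the 20th of each month.
Next: August 2002 → August 20, 2002.
September 2002: September 20, 2002.

August 20, 2002; September 20, 2002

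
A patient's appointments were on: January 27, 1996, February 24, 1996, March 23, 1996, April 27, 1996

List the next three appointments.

These are Saturdays at 28- or 35-day spacing (28, 28, 35).
The pattern: 4th Saturday of the month.
May 1996 — 4th Saturday is May 25, 1996.
June 1996 — 4th Saturday is June 22, 1996.
July 1996 — 4th Saturday is July 27, 1996.

May 25, 1996; June 22, 1996; July 27, 1996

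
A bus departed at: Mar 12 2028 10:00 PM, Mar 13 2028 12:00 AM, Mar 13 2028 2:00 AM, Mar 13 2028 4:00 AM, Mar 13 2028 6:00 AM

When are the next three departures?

Gaps: 2, 2, 2, 2 hours — each event is 2 hours after the previous one.
Mar 13 2028 6:00 AM + 2 h = Mar 13 2028 8:00 AM.
Mar 13 2028 8:00 AM + 2 h = Mar 13 2028 10:00 AM.
Mar 13 2028 10:00 AM + 2 h = Mar 13 2028 12:00 PM.

Mar 13 2028 8:00 AM, Mar 13 2028 10:00 AM, Mar 13 2028 12:00 PM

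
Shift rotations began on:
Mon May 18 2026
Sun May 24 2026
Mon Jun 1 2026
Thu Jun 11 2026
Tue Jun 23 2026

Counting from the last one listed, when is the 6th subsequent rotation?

Thu Oct 15 2026

Intervals are 6, 8, 10, 12 days — an arithmetic progression with common difference 2.
Next gap: 14 days. Tue Jun 23 2026 + 14 days = Tue Jul 7 2026.
Next gap: 16 days. Tue Jul 7 2026 + 16 days = Thu Jul 23 2026.
Next gap: 18 days. Thu Jul 23 2026 + 18 days = Mon Aug 10 2026.
Next gap: 20 days. Mon Aug 10 2026 + 20 days = Sun Aug 30 2026.
Next gap: 22 days. Sun Aug 30 2026 + 22 days = Mon Sep 21 2026.
Next gap: 24 days. Mon Sep 21 2026 + 24 days = Thu Oct 15 2026.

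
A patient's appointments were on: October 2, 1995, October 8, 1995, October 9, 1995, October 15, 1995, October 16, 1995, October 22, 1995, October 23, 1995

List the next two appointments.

October 29, 1995; October 30, 1995

Gaps: 6, 1, 6, 1, 6, 1 days — not constant, but cyclic with period 2.
The events fall on every Monday and Sunday.
Next Sunday: October 29, 1995.
The following Monday is October 30, 1995.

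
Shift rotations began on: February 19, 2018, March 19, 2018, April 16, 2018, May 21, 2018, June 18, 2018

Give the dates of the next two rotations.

July 16, 2018; August 20, 2018

All dates are Mondays, 28, 28, 35, 28 days apart.
Specifically, the 3rd Monday of each month.
3rd Monday of July 2018: July 16, 2018.
3rd Monday of August 2018: August 20, 2018.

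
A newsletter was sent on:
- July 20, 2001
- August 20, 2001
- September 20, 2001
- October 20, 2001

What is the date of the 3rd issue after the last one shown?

January 20, 2002

Gaps: 31, 31, 30 days — not constant. Every event is on the 20th of the month.
Pattern: the 20th of each month.
November 2001: November 20, 2001.
Next: December 2001 → December 20, 2001.
Next: January 2002 → January 20, 2002.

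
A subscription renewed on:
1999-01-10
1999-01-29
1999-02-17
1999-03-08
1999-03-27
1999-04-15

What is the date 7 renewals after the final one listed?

The spacing is 19, 19, 19, 19, 19 days — always 19 days.
1999-04-15 + 19 days = 1999-05-04.
1999-05-04 + 19 days = 1999-05-23.
1999-05-23 + 19 days = 1999-06-11.
1999-06-11 + 19 days = 1999-06-30.
1999-06-30 + 19 days = 1999-07-19.
1999-07-19 + 19 days = 1999-08-07.
1999-08-07 + 19 days = 1999-08-26.

1999-08-26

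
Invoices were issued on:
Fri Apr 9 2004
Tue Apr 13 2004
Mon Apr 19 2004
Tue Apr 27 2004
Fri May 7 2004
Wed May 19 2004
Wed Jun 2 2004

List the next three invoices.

Gaps: 4, 6, 8, 10, 12, 14 days — each gap is 2 larger than the previous one.
Next gap: 16 days. Wed Jun 2 2004 + 16 days = Fri Jun 18 2004.
Next gap: 18 days. Fri Jun 18 2004 + 18 days = Tue Jul 6 2004.
Next gap: 20 days. Tue Jul 6 2004 + 20 days = Mon Jul 26 2004.

Fri Jun 18 2004, Tue Jul 6 2004, Mon Jul 26 2004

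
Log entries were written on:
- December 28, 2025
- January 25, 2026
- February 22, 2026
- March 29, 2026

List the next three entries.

April 26, 2026; May 31, 2026; June 28, 2026

These are Sundays with 28, 28, 35-day gaps.
Each is the final Sunday of its month — March 29, 2026 is past the 28th, so '4th Sunday' doesn't fit.
April 2026 ends with Sunday April 26, 2026.
Last Sunday of May 2026: May 31, 2026.
June 2026 ends with Sunday June 28, 2026.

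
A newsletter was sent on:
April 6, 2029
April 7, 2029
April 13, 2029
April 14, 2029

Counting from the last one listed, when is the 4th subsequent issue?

April 28, 2029

The gap pattern 1, 6, 1 repeats every 2 events.
These are the Fridays and Saturdays of each week.
Next Friday: April 20, 2029.
The following Saturday is April 21, 2029.
The following Friday is April 27, 2029.
The following Saturday is April 28, 2029.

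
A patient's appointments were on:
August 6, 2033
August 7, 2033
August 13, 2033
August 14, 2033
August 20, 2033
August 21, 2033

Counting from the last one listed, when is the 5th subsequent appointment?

September 10, 2033

The gap pattern 1, 6, 1, 6, 1 repeats every 2 events.
These are the Saturdays and Sundays of each week.
Next Saturday: August 27, 2033.
The following Sunday is August 28, 2033.
The following Saturday is September 3, 2033.
Next Sunday: September 4, 2033.
The following Saturday is September 10, 2033.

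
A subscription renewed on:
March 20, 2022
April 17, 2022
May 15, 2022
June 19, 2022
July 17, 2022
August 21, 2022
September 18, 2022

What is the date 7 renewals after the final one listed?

Gaps: 28, 28, 35, 28, 35, 28 days — a mix of 28 and 35. Every date is a Sunday.
Each is the 3rd Sunday of its month.
3rd Sunday of October 2022: October 16, 2022.
3rd Sunday of November 2022: November 20, 2022.
December 2022 — 3rd Sunday is December 18, 2022.
3rd Sunday of January 2023: January 15, 2023.
February 2023 — 3rd Sunday is February 19, 2023.
March 2023 — 3rd Sunday is March 19, 2023.
April 2023 — 3rd Sunday is April 16, 2023.

April 16, 2023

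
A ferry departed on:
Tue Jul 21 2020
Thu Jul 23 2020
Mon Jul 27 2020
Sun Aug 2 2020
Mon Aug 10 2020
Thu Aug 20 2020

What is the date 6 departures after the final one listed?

Gaps: 2, 4, 6, 8, 10 days — each gap is 2 larger than the previous one.
Next gap: 12 days. Thu Aug 20 2020 + 12 days = Tue Sep 1 2020.
Next gap: 14 days. Tue Sep 1 2020 + 14 days = Tue Sep 15 2020.
Next gap: 16 days. Tue Sep 15 2020 + 16 days = Thu Oct 1 2020.
Next gap: 18 days. Thu Oct 1 2020 + 18 days = Mon Oct 19 2020.
Next gap: 20 days. Mon Oct 19 2020 + 20 days = Sun Nov 8 2020.
Next gap: 22 days. Sun Nov 8 2020 + 22 days = Mon Nov 30 2020.

Mon Nov 30 2020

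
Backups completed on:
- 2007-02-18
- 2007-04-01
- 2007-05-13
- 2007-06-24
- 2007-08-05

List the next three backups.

Every event comes 42 days after the last (42, 42, 42, 42).
2007-08-05 + 42 days = 2007-09-16.
2007-09-16 + 42 days = 2007-10-28.
2007-10-28 + 42 days = 2007-12-09.

2007-09-16, 2007-10-28, 2007-12-09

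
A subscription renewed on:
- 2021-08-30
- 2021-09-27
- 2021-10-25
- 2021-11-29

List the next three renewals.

2021-12-27, 2022-01-31, 2022-02-28

All Mondays; the gaps (28, 28, 35) vary with month length.
This is the last Monday of each month.
December 2021 ends with Monday 2021-12-27.
Last Monday of January 2022: 2022-01-31.
February 2022 ends with Monday 2022-02-28.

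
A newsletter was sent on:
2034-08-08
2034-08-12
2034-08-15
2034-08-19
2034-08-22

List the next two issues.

Gaps: 4, 3, 4, 3 days — not constant, but cyclic with period 2.
The events fall on every Tuesday and Saturday.
Next Saturday: 2034-08-26.
Next Tuesday: 2034-08-29.

2034-08-26, 2034-08-29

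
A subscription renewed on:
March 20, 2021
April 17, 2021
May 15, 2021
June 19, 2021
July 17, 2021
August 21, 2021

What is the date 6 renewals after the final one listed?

February 19, 2022

These are Saturdays at 28- or 35-day spacing (28, 28, 35, 28, 35).
The pattern: 3rd Saturday of the month.
3rd Saturday of September 2021: September 18, 2021.
3rd Saturday of October 2021: October 16, 2021.
November 2021 — 3rd Saturday is November 20, 2021.
3rd Saturday of December 2021: December 18, 2021.
January 2022 — 3rd Saturday is January 15, 2022.
3rd Saturday of February 2022: February 19, 2022.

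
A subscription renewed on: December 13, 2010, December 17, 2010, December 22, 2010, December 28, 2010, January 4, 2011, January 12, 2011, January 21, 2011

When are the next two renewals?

January 31, 2011; February 11, 2011

Intervals are 4, 5, 6, 7, 8, 9 days — an arithmetic progression with common difference 1.
Next gap: 10 days. January 21, 2011 + 10 days = January 31, 2011.
Next gap: 11 days. January 31, 2011 + 11 days = February 11, 2011.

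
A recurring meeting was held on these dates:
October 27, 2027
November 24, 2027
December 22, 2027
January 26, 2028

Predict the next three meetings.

Gaps: 28, 28, 35 days — a mix of 28 and 35. Every date is a Wednesday.
Each is the 4th Wednesday of its month.
4th Wednesday of February 2028: February 23, 2028.
4th Wednesday of March 2028: March 22, 2028.
4th Wednesday of April 2028: April 26, 2028.

February 23, 2028; March 22, 2028; April 26, 2028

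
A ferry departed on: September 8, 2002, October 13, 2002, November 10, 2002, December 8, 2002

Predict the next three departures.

January 12, 2003; February 9, 2003; March 9, 2003

These are Sundays at 28- or 35-day spacing (35, 28, 28).
The pattern: 2nd Sunday of the month.
January 2003 — 2nd Sunday is January 12, 2003.
2nd Sunday of February 2003: February 9, 2003.
2nd Sunday of March 2003: March 9, 2003.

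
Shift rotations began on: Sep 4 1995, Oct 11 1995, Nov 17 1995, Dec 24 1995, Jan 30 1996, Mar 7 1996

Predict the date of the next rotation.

Every event comes 37 days after the last (37, 37, 37, 37, 37).
Mar 7 1996 + 37 days = Apr 13 1996.

Apr 13 1996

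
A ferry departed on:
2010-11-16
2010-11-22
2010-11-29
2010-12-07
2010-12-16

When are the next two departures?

Gaps: 6, 7, 8, 9 days — each gap is 1 larger than the previous one.
Next gap: 10 days. 2010-12-16 + 10 days = 2010-12-26.
Next gap: 11 days. 2010-12-26 + 11 days = 2011-01-06.

2010-12-26, 2011-01-06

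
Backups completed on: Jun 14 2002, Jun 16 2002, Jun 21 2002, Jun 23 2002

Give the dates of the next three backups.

Jun 28 2002, Jun 30 2002, Jul 5 2002

Gaps: 2, 5, 2 days — not constant, but cyclic with period 2.
The events fall on every Friday and Sunday.
Next Friday: Jun 28 2002.
The following Sunday is Jun 30 2002.
The following Friday is Jul 5 2002.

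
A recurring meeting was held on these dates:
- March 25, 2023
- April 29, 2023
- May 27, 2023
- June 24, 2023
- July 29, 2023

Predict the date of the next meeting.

August 26, 2023

These are Saturdays with 35, 28, 28, 35-day gaps.
Each is the final Saturday of its month — April 29, 2023 is past the 28th, so '4th Saturday' doesn't fit.
August 2023 ends with Saturday August 26, 2023.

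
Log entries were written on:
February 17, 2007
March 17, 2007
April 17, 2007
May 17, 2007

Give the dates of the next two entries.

June 17, 2007; July 17, 2007

Each date is the 17th; the gaps (28, 31, 30) track the month lengths.
The rule is the 17th of each month.
Next: June 2007 → June 17, 2007.
Next: July 2007 → July 17, 2007.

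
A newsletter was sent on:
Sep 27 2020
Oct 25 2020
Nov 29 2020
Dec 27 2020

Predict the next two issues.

Jan 31 2021, Feb 28 2021

These are Sundays with 28, 35, 28-day gaps.
Each is the final Sunday of its month — Nov 29 2020 is past the 28th, so '4th Sunday' doesn't fit.
Last Sunday of January 2021: Jan 31 2021.
Last Sunday of February 2021: Feb 28 2021.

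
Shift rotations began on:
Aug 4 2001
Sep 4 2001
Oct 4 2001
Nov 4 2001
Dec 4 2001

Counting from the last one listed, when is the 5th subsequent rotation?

Each date is the 4th; the gaps (31, 30, 31, 30) track the month lengths.
The rule is the 4th of each month.
Next: January 2002 → Jan 4 2002.
February 2002: Feb 4 2002.
Next: March 2002 → Mar 4 2002.
April 2002: Apr 4 2002.
Next: May 2002 → May 4 2002.

May 4 2002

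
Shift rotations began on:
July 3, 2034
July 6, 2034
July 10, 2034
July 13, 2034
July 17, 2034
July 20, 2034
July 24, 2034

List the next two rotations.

The gap pattern 3, 4, 3, 4, 3, 4 repeats every 2 events.
These are the Mondays and Thursdays of each week.
Next Thursday: July 27, 2034.
The following Monday is July 31, 2034.

July 27, 2034; July 31, 2034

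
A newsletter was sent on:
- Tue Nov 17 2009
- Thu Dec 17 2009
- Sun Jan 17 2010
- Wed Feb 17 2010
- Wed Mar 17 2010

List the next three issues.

Sat Apr 17 2010, Mon May 17 2010, Thu Jun 17 2010

The day-of-month is always 17 (30, 31, 31, 28 days between events).
So this recurs on the 17th of each month.
Next: April 2010 → Sat Apr 17 2010.
May 2010: Mon May 17 2010.
Next: June 2010 → Thu Jun 17 2010.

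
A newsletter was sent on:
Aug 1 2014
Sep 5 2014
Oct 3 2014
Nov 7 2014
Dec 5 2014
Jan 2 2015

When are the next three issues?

Gaps: 35, 28, 35, 28, 28 days — a mix of 28 and 35. Every date is a Friday.
Each is the 1st Friday of its month.
1st Friday of February 2015: Feb 6 2015.
1st Friday of March 2015: Mar 6 2015.
1st Friday of April 2015: Apr 3 2015.

Feb 6 2015, Mar 6 2015, Apr 3 2015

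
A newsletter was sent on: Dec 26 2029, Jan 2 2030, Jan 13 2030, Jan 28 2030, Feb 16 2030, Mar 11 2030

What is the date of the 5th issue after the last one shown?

Sep 2 2030

Gaps: 7, 11, 15, 19, 23 days — each gap is 4 larger than the previous one.
Next gap: 27 days. Mar 11 2030 + 27 days = Apr 7 2030.
Next gap: 31 days. Apr 7 2030 + 31 days = May 8 2030.
Next gap: 35 days. May 8 2030 + 35 days = Jun 12 2030.
Next gap: 39 days. Jun 12 2030 + 39 days = Jul 21 2030.
Next gap: 43 days. Jul 21 2030 + 43 days = Sep 2 2030.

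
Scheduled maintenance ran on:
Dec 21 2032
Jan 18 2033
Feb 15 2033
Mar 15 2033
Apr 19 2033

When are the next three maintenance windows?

Gaps: 28, 28, 28, 35 days — a mix of 28 and 35. Every date is a Tuesday.
Each is the 3rd Tuesday of its month.
3rd Tuesday of May 2033: May 17 2033.
3rd Tuesday of June 2033: Jun 21 2033.
3rd Tuesday of July 2033: Jul 19 2033.

May 17 2033, Jun 21 2033, Jul 19 2033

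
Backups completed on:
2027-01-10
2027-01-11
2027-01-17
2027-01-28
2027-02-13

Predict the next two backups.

2027-03-06, 2027-04-01

Intervals are 1, 6, 11, 16 days — an arithmetic progression with common difference 5.
Next gap: 21 days. 2027-02-13 + 21 days = 2027-03-06.
Next gap: 26 days. 2027-03-06 + 26 days = 2027-04-01.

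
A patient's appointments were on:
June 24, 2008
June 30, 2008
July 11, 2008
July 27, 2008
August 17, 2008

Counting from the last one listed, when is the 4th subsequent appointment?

Gaps: 6, 11, 16, 21 days — each gap is 5 larger than the previous one.
Next gap: 26 days. August 17, 2008 + 26 days = September 12, 2008.
Next gap: 31 days. September 12, 2008 + 31 days = October 13, 2008.
Next gap: 36 days. October 13, 2008 + 36 days = November 18, 2008.
Next gap: 41 days. November 18, 2008 + 41 days = December 29, 2008.

December 29, 2008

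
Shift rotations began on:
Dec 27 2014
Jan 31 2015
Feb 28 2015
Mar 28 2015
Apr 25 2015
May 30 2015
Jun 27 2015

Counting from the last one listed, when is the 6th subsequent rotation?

All Saturdays; the gaps (35, 28, 28, 28, 35, 28) vary with month length.
This is the last Saturday of each month.
July 2015 ends with Saturday Jul 25 2015.
Last Saturday of August 2015: Aug 29 2015.
Last Saturday of September 2015: Sep 26 2015.
Last Saturday of October 2015: Oct 31 2015.
Last Saturday of November 2015: Nov 28 2015.
December 2015 ends with Saturday Dec 26 2015.

Dec 26 2015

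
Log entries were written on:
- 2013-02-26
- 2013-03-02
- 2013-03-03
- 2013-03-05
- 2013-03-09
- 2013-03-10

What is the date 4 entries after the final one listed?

Gaps: 4, 1, 2, 4, 1 days — not constant, but cyclic with period 3.
The events fall on every Tuesday, Saturday and Sunday.
Next Tuesday: 2013-03-12.
The following Saturday is 2013-03-16.
The following Sunday is 2013-03-17.
Next Tuesday: 2013-03-19.

2013-03-19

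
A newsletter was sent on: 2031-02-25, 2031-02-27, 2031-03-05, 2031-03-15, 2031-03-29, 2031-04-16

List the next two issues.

2031-05-08, 2031-06-03

Intervals are 2, 6, 10, 14, 18 days — an arithmetic progression with common difference 4.
Next gap: 22 days. 2031-04-16 + 22 days = 2031-05-08.
Next gap: 26 days. 2031-05-08 + 26 days = 2031-06-03.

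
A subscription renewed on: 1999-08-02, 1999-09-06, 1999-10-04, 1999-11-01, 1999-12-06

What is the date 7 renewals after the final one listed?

Gaps: 35, 28, 28, 35 days — a mix of 28 and 35. Every date is a Monday.
Each is the 1st Monday of its month.
1st Monday of January 2000: 2000-01-03.
February 2000 — 1st Monday is 2000-02-07.
March 2000 — 1st Monday is 2000-03-06.
1st Monday of April 2000: 2000-04-03.
1st Monday of May 2000: 2000-05-01.
1st Monday of June 2000: 2000-06-05.
1st Monday of July 2000: 2000-07-03.

2000-07-03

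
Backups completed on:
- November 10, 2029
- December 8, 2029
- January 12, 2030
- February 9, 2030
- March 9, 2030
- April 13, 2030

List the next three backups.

These are Saturdays at 28- or 35-day spacing (28, 35, 28, 28, 35).
The pattern: 2nd Saturday of the month.
May 2030 — 2nd Saturday is May 11, 2030.
June 2030 — 2nd Saturday is June 8, 2030.
2nd Saturday of July 2030: July 13, 2030.

May 11, 2030; June 8, 2030; July 13, 2030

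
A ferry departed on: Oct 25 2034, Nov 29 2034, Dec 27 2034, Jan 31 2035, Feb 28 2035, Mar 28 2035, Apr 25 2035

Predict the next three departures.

These are Wednesdays with 35, 28, 35, 28, 28, 28-day gaps.
Each is the final Wednesday of its month — Nov 29 2034 is past the 28th, so '4th Wednesday' doesn't fit.
Last Wednesday of May 2035: May 30 2035.
June 2035 ends with Wednesday Jun 27 2035.
Last Wednesday of July 2035: Jul 25 2035.

May 30 2035, Jun 27 2035, Jul 25 2035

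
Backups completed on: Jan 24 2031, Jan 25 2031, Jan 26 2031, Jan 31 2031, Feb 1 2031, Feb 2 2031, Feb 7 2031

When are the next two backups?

Feb 8 2031, Feb 9 2031

The gap pattern 1, 1, 5, 1, 1, 5 repeats every 3 events.
These are the Fridays, Saturdays and Sundays of each week.
The following Saturday is Feb 8 2031.
Next Sunday: Feb 9 2031.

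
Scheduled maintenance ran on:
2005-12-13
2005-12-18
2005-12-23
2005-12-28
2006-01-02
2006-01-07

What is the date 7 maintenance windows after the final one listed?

Gaps between consecutive events: 5, 5, 5, 5, 5 days — a constant 5-day interval.
2006-01-07 + 5 days = 2006-01-12.
2006-01-12 + 5 days = 2006-01-17.
2006-01-17 + 5 days = 2006-01-22.
2006-01-22 + 5 days = 2006-01-27.
2006-01-27 + 5 days = 2006-02-01.
2006-02-01 + 5 days = 2006-02-06.
2006-02-06 + 5 days = 2006-02-11.

2006-02-11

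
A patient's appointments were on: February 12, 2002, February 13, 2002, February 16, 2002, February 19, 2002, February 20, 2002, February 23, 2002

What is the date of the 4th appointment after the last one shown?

March 5, 2002

The gap pattern 1, 3, 3, 1, 3 repeats every 3 events.
These are the Tuesdays, Wednesdays and Saturdays of each week.
The following Tuesday is February 26, 2002.
The following Wednesday is February 27, 2002.
The following Saturday is March 2, 2002.
Next Tuesday: March 5, 2002.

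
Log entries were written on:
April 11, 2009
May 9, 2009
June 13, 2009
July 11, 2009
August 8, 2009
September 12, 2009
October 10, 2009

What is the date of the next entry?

All dates are Saturdays, 28, 35, 28, 28, 35, 28 days apart.
Specifically, the 2nd Saturday of each month.
2nd Saturday of November 2009: November 14, 2009.

November 14, 2009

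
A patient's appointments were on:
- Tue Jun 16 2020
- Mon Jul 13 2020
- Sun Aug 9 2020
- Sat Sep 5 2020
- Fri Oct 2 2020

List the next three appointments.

Thu Oct 29 2020, Wed Nov 25 2020, Tue Dec 22 2020

Gaps between consecutive events: 27, 27, 27, 27 days — a constant 27-day interval.
Fri Oct 2 2020 + 27 days = Thu Oct 29 2020.
Thu Oct 29 2020 + 27 days = Wed Nov 25 2020.
Wed Nov 25 2020 + 27 days = Tue Dec 22 2020.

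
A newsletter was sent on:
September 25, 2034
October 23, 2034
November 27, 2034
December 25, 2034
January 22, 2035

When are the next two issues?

February 26, 2035; March 26, 2035

All dates are Mondays, 28, 35, 28, 28 days apart.
Specifically, the 4th Monday of each month.
4th Monday of February 2035: February 26, 2035.
March 2035 — 4th Monday is March 26, 2035.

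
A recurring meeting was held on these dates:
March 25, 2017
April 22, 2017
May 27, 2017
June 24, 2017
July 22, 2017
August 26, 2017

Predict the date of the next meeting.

September 23, 2017

These are Saturdays at 28- or 35-day spacing (28, 35, 28, 28, 35).
The pattern: 4th Saturday of the month.
4th Saturday of September 2017: September 23, 2017.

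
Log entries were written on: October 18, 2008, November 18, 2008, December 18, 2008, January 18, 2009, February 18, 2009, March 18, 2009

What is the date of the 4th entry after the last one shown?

Each date is the 18th; the gaps (31, 30, 31, 31, 28) track the month lengths.
The rule is the 18th of each month.
Next: April 2009 → April 18, 2009.
Next: May 2009 → May 18, 2009.
Next: June 2009 → June 18, 2009.
Next: July 2009 → July 18, 2009.

July 18, 2009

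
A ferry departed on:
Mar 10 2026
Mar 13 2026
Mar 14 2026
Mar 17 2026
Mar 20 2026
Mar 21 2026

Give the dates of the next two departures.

Mar 24 2026, Mar 27 2026

The gap pattern 3, 1, 3, 3, 1 repeats every 3 events.
These are the Tuesdays, Fridays and Saturdays of each week.
The following Tuesday is Mar 24 2026.
Next Friday: Mar 27 2026.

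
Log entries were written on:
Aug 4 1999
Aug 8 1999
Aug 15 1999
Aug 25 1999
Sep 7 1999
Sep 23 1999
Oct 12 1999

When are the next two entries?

Nov 3 1999, Nov 28 1999

Intervals are 4, 7, 10, 13, 16, 19 days — an arithmetic progression with common difference 3.
Next gap: 22 days. Oct 12 1999 + 22 days = Nov 3 1999.
Next gap: 25 days. Nov 3 1999 + 25 days = Nov 28 1999.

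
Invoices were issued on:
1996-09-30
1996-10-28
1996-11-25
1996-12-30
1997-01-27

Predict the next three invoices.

All Mondays; the gaps (28, 28, 35, 28) vary with month length.
This is the last Monday of each month.
Last Monday of February 1997: 1997-02-24.
March 1997 ends with Monday 1997-03-31.
April 1997 ends with Monday 1997-04-28.

1997-02-24, 1997-03-31, 1997-04-28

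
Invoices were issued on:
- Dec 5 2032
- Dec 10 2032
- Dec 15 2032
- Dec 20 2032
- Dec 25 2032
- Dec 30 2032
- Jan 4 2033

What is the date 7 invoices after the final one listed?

Every event comes 5 days after the last (5, 5, 5, 5, 5, 5).
Jan 4 2033 + 5 days = Jan 9 2033.
Jan 9 2033 + 5 days = Jan 14 2033.
Jan 14 2033 + 5 days = Jan 19 2033.
Jan 19 2033 + 5 days = Jan 24 2033.
Jan 24 2033 + 5 days = Jan 29 2033.
Jan 29 2033 + 5 days = Feb 3 2033.
Feb 3 2033 + 5 days = Feb 8 2033.

Feb 8 2033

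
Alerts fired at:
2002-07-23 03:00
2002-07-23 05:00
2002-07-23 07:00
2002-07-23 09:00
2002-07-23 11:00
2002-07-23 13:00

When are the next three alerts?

2002-07-23 15:00, 2002-07-23 17:00, 2002-07-23 19:00

Spacing: 2, 2, 2, 2, 2 h — constant 2 h.
2002-07-23 13:00 + 2 h = 2002-07-23 15:00.
2002-07-23 15:00 + 2 h = 2002-07-23 17:00.
2002-07-23 17:00 + 2 h = 2002-07-23 19:00.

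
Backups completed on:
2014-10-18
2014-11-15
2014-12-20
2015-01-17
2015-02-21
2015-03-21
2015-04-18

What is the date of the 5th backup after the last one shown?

All dates are Saturdays, 28, 35, 28, 35, 28, 28 days apart.
Specifically, the 3rd Saturday of each month.
May 2015 — 3rd Saturday is 2015-05-16.
June 2015 — 3rd Saturday is 2015-06-20.
July 2015 — 3rd Saturday is 2015-07-18.
3rd Saturday of August 2015: 2015-08-15.
3rd Saturday of September 2015: 2015-09-19.

2015-09-19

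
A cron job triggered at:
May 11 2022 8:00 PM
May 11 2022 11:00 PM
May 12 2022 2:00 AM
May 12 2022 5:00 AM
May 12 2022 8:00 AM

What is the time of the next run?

May 12 2022 11:00 AM

Spacing: 3, 3, 3, 3 h — constant 3 h.
May 12 2022 8:00 AM + 3 h = May 12 2022 11:00 AM.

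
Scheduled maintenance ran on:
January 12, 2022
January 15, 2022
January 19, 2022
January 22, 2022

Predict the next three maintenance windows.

January 26, 2022; January 29, 2022; February 2, 2022

Every event lands on a Wednesday or Saturday (gaps cycle 3, 4, 3).
So the schedule is: every Wednesday and Saturday.
The following Wednesday is January 26, 2022.
The following Saturday is January 29, 2022.
Next Wednesday: February 2, 2022.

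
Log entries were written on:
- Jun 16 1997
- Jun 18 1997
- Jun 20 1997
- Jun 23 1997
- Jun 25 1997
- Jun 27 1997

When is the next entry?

The gap pattern 2, 2, 3, 2, 2 repeats every 3 events.
These are the Mondays, Wednesdays and Fridays of each week.
The following Monday is Jun 30 1997.

Jun 30 1997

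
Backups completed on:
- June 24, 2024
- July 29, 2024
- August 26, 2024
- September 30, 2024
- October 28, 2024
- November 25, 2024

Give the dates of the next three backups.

Every date is a Monday; gaps 35, 28, 35, 28, 28 days.
Each is the last Monday of its month (at least one falls on the 29th or later, ruling out '4th Monday').
December 2024 ends with Monday December 30, 2024.
January 2025 ends with Monday January 27, 2025.
Last Monday of February 2025: February 24, 2025.

December 30, 2024; January 27, 2025; February 24, 2025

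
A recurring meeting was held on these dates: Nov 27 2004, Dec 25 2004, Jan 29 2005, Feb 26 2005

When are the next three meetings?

Every date is a Saturday; gaps 28, 35, 28 days.
Each is the last Saturday of its month (at least one falls on the 29th or later, ruling out '4th Saturday').
March 2005 ends with Saturday Mar 26 2005.
Last Saturday of April 2005: Apr 30 2005.
May 2005 ends with Saturday May 28 2005.

Mar 26 2005, Apr 30 2005, May 28 2005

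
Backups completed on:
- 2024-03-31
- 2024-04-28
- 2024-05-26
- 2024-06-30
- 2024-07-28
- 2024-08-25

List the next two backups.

These are Sundays with 28, 28, 35, 28, 28-day gaps.
Each is the final Sunday of its month — 2024-03-31 is past the 28th, so '4th Sunday' doesn't fit.
September 2024 ends with Sunday 2024-09-29.
October 2024 ends with Sunday 2024-10-27.

2024-09-29, 2024-10-27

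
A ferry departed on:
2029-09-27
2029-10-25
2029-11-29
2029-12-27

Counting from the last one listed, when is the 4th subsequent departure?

These are Thursdays with 28, 35, 28-day gaps.
Each is the final Thursday of its month — 2029-11-29 is past the 28th, so '4th Thursday' doesn't fit.
Last Thursday of January 2030: 2030-01-31.
Last Thursday of February 2030: 2030-02-28.
March 2030 ends with Thursday 2030-03-28.
April 2030 ends with Thursday 2030-04-25.

2030-04-25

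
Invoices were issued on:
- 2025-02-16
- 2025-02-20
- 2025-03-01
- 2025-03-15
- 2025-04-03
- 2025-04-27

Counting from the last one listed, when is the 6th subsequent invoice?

Gaps: 4, 9, 14, 19, 24 days — each gap is 5 larger than the previous one.
Next gap: 29 days. 2025-04-27 + 29 days = 2025-05-26.
Next gap: 34 days. 2025-05-26 + 34 days = 2025-06-29.
Next gap: 39 days. 2025-06-29 + 39 days = 2025-08-07.
Next gap: 44 days. 2025-08-07 + 44 days = 2025-09-20.
Next gap: 49 days. 2025-09-20 + 49 days = 2025-11-08.
Next gap: 54 days. 2025-11-08 + 54 days = 2026-01-01.

2026-01-01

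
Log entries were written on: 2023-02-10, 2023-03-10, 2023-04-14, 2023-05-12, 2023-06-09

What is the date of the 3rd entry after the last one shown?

2023-09-08

These are Fridays at 28- or 35-day spacing (28, 35, 28, 28).
The pattern: 2nd Friday of the month.
2nd Friday of July 2023: 2023-07-14.
2nd Friday of August 2023: 2023-08-11.
2nd Friday of September 2023: 2023-09-08.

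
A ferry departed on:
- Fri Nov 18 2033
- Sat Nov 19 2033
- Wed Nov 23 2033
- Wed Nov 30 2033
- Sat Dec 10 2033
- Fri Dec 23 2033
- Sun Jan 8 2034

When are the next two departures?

Gaps: 1, 4, 7, 10, 13, 16 days — each gap is 3 larger than the previous one.
Next gap: 19 days. Sun Jan 8 2034 + 19 days = Fri Jan 27 2034.
Next gap: 22 days. Fri Jan 27 2034 + 22 days = Sat Feb 18 2034.

Fri Jan 27 2034, Sat Feb 18 2034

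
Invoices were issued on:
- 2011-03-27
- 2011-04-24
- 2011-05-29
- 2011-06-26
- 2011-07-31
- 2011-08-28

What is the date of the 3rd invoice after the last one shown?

2011-11-27

Every date is a Sunday; gaps 28, 35, 28, 35, 28 days.
Each is the last Sunday of its month (at least one falls on the 29th or later, ruling out '4th Sunday').
Last Sunday of September 2011: 2011-09-25.
Last Sunday of October 2011: 2011-10-30.
Last Sunday of November 2011: 2011-11-27.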